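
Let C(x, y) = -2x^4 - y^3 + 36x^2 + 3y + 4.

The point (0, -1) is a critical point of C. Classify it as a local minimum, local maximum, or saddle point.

local minimum

The mixed partial ∂²C/∂x∂y is 0, so the Hessian at any point is diag(C_xx, C_yy) = diag(24(-x^2 + 3), -6y).
At (0, -1): H = diag(72, 6).
Both eigenvalues are positive, so H is positive definite: a local minimum.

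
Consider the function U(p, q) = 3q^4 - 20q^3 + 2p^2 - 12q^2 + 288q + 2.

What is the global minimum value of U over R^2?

-414

U(p,q) separates as A(p) + B(q) + 2, so its minimum is min A + min B + 2.
A'(p) = 4p vanishes at p ∈ {0}; B'(q) = 12(q - 4)(q - 3)(q + 2) vanishes at q ∈ {-2, 3, 4}.
Local minima of A (where A''>0): A(0)=0. Local minima of B: B(-2)=-416, B(4)=448.
So the global minimum of U is A(0) + B(-2) + 2 = 0 − 416 + 2 = -414, attained at (0, -2).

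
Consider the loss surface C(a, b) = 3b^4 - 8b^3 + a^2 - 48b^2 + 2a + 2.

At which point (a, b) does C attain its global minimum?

(-1, 4)

C(a,b) separates as P(a) + Q(b) + 2, so its minimum is min P + min Q + 2.
P'(a) = 2a + 2 vanishes at a ∈ {-1}; Q'(b) = 12b(b - 4)(b + 2) vanishes at b ∈ {-2, 0, 4}.
Local minima of P (where P''>0): P(-1)=-1. Local minima of Q: Q(-2)=-80, Q(4)=-512.
So the global minimum of C is P(-1) + Q(4) + 2 = -1 − 512 + 2 = -511, attained at (-1, 4).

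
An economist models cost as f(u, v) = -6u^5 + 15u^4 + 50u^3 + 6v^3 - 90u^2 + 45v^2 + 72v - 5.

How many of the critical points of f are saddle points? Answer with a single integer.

4

f separates as a function of u plus a function of v, so ∇f=0 decouples.
∂f/∂u = -30u(u - 3)(u - 1)(u + 2) = 0 at u ∈ {-2, 0, 1, 3}; ∂f/∂v = 18(v + 1)(v + 4) = 0 at v ∈ {-4, -1}.
The Hessian is diagonal: diag(f_uu, f_vv). Second derivatives: f_uu(-2)=900, f_uu(0)=-180, f_uu(1)=180, f_uu(3)=-900; f_vv(-4)=-54, f_vv(-1)=54.
Saddle points occur where the two diagonal entries have opposite signs: (-2, -4), (0, -1), (1, -4), (3, -1). Count: 4.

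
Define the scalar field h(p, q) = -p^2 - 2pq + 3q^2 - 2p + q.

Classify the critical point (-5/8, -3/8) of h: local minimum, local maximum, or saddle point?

saddle point

The Hessian of h is constant: H = [[-2, -2], [-2, 6]].
det(H) = (-2)·6 − (-2)² = -16.
Since det(H) < 0, H is indefinite and the critical point is a saddle point.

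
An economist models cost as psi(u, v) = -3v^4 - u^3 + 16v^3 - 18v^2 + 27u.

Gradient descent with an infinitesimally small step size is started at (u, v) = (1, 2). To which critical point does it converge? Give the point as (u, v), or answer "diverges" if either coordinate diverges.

psi is separable, so gradient descent decouples: u follows -∂psi/∂u, v follows -∂psi/∂v.
∂psi/∂u = -3(u - 3)(u + 3); at u=1 this is 24, so u decreases.
∂psi/∂v = -12v(v - 3)(v - 1); at v=2 this is 24, so v decreases.
u converges to its nearest critical value -3 (a local min of the u-part); v converges to 1. The iterate converges to (-3, 1).

(-3, 1)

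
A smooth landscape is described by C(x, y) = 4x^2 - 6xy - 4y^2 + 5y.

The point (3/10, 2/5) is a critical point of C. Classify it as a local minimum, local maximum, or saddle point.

The Hessian of C is constant: H = [[8, -6], [-6, -8]].
det(H) = 8·(-8) − (-6)² = -100.
Since det(H) < 0, H is indefinite and the critical point is a saddle point.

saddle point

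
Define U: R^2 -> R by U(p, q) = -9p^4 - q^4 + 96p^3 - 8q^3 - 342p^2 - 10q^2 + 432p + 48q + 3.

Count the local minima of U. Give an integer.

U separates as a function of p plus a function of q, so ∇U=0 decouples.
∂U/∂p = -36(p - 4)(p - 3)(p - 1) = 0 at p ∈ {1, 3, 4}; ∂U/∂q = -4(q - 1)(q + 3)(q + 4) = 0 at q ∈ {-4, -3, 1}.
The Hessian is diagonal: diag(U_pp, U_qq). Second derivatives: U_pp(1)=-216, U_pp(3)=72, U_pp(4)=-108; U_qq(-4)=-20, U_qq(-3)=16, U_qq(1)=-80.
Local minima occur where both diagonal entries positive: (3, -3). Count: 1.

1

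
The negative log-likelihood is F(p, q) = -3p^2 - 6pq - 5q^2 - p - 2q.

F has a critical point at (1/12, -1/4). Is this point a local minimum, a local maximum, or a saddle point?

local maximum

The Hessian of F is constant: H = [[-6, -6], [-6, -10]].
det(H) = (-6)·(-10) − (-6)² = 24.
det(H) > 0 and tr(H) = -16 < 0, so H is negative definite and the point is a local maximum.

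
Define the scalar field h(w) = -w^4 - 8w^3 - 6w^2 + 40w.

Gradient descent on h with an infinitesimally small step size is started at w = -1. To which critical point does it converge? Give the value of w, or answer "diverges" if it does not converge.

-2

h'(w) = -4(w - 1)(w + 2)(w + 5), so h'(-1) = 32.
Gradient descent moves in the -h' direction, i.e. w is decreasing.
The nearest critical point in that direction is w = -2, where h'' = 36 > 0 (a local minimum). The iterate converges there.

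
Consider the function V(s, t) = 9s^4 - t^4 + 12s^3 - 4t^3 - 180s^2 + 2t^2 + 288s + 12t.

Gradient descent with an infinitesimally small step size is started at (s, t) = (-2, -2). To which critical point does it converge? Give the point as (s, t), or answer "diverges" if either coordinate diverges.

(-4, -1)

V is separable, so gradient descent decouples: s follows -∂V/∂s, t follows -∂V/∂t.
∂V/∂s = 36(s - 2)(s - 1)(s + 4); at s=-2 this is 864, so s decreases.
∂V/∂t = -4(t - 1)(t + 1)(t + 3); at t=-2 this is -12, so t increases.
s converges to its nearest critical value -4 (a local min of the s-part); t converges to -1. The iterate converges to (-4, -1).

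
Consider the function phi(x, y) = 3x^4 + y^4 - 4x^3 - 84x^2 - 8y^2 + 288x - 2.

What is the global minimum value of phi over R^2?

phi(x,y) separates as P(x) + Q(y) − 2, so its minimum is min P + min Q − 2.
P'(x) = 12(x - 3)(x - 2)(x + 4) vanishes at x ∈ {-4, 2, 3}; Q'(y) = 4y(y - 2)(y + 2) vanishes at y ∈ {-2, 0, 2}.
Local minima of P (where P''>0): P(-4)=-1472, P(3)=243. Local minima of Q: Q(-2)=-16, Q(2)=-16.
So the global minimum of phi is P(-4) + Q(-2) − 2 = -1472 − 16 − 2 = -1490, attained at (-4, -2).

-1490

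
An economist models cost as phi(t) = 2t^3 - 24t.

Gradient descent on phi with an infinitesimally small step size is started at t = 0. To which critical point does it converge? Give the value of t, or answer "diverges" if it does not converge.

phi'(t) = 6(t - 2)(t + 2), so phi'(0) = -24.
Gradient descent moves in the -phi' direction, i.e. t is increasing.
The nearest critical point in that direction is t = 2, where phi'' = 24 > 0 (a local minimum). The iterate converges there.

2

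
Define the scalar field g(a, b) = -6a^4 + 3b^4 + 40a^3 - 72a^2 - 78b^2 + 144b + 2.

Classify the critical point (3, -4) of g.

The mixed partial ∂²g/∂a∂b is 0, so the Hessian at any point is diag(g_aa, g_bb) = diag(24(-3a^2 + 10a - 6), 12(3b^2 - 13)).
At (3, -4): H = diag(-72, 420).
The eigenvalues have opposite signs, so H is indefinite: a saddle point.

saddle point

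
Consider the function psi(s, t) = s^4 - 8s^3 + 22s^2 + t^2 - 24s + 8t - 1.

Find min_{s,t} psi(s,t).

psi(s,t) separates as P(s) + Q(t) − 1, so its minimum is min P + min Q − 1.
P'(s) = 4(s - 3)(s - 2)(s - 1) vanishes at s ∈ {1, 2, 3}; Q'(t) = 2(t + 4) vanishes at t ∈ {-4}.
Local minima of P (where P''>0): P(1)=-9, P(3)=-9. Local minima of Q: Q(-4)=-16.
So the global minimum of psi is P(1) + Q(-4) − 1 = -9 − 16 − 1 = -26, attained at (1, -4).

-26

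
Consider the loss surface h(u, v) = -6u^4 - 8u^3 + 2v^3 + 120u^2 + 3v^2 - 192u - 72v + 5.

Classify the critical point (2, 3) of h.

The mixed partial ∂²h/∂u∂v is 0, so the Hessian at any point is diag(h_uu, h_vv) = diag(24(-3u^2 - 2u + 10), 6(2v + 1)).
At (2, 3): H = diag(-144, 42).
The eigenvalues have opposite signs, so H is indefinite: a saddle point.

saddle point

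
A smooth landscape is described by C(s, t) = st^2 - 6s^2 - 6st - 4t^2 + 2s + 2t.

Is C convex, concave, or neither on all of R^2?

neither

The term st^2 is cubic, so the Hessian is not constant.
∂²C/∂t² = 2s - 8, which takes both signs as s varies (negative for sufficiently negative s). A diagonal entry of the Hessian changing sign means the Hessian is neither positive- nor negative-semidefinite on all of R^2.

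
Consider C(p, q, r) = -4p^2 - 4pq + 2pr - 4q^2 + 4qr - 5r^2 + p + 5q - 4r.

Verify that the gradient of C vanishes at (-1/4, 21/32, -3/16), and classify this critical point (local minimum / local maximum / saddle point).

∇C = (-8p - 4q + 2r + 1, -4p - 8q + 4r + 5, 2p + 4q - 10r - 4); substituting (-1/4, 21/32, -3/16) gives ∇C = (0, 0, 0), so (-1/4, 21/32, -3/16) is indeed a critical point.
The Hessian is constant: H = [[-8, -4, 2], [-4, -8, 4], [2, 4, -10]].
Leading principal minors: Δ₁ = -8, Δ₂ = 48, Δ₃ = -384.
The minors alternate sign starting negative (−, +, −), so H is negative definite: a local maximum.

local maximum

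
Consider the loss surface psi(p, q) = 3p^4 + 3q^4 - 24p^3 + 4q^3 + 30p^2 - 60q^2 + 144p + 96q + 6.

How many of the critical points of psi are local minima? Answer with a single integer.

4

psi separates as a function of p plus a function of q, so ∇psi=0 decouples.
∂psi/∂p = 12(p - 4)(p - 3)(p + 1) = 0 at p ∈ {-1, 3, 4}; ∂psi/∂q = 12(q - 2)(q - 1)(q + 4) = 0 at q ∈ {-4, 1, 2}.
The Hessian is diagonal: diag(psi_pp, psi_qq). Second derivatives: psi_pp(-1)=240, psi_pp(3)=-48, psi_pp(4)=60; psi_qq(-4)=360, psi_qq(1)=-60, psi_qq(2)=72.
Local minima occur where both diagonal entries positive: (-1, -4), (-1, 2), (4, -4), (4, 2). Count: 4.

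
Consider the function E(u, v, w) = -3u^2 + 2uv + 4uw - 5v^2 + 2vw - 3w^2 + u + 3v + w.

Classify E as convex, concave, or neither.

E is quadratic, so its Hessian is the constant matrix H = [[-6, 2, 4], [2, -10, 2], [4, 2, -6]].
Leading principal minors: -6, 56, -120.
Signs alternate −, +, − ⇒ H ≺ 0 ⇒ concave.

concave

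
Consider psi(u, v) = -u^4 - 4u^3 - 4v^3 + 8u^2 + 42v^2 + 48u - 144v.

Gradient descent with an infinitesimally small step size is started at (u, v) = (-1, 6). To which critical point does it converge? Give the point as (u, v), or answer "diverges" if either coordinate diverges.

psi is separable, so gradient descent decouples: u follows -∂psi/∂u, v follows -∂psi/∂v.
∂psi/∂u = -4(u - 2)(u + 2)(u + 3); at u=-1 this is 24, so u decreases.
∂psi/∂v = -12(v - 4)(v - 3); at v=6 this is -72, so v increases.
The v-coordinate has no critical point in that direction and runs off to infinity.

diverges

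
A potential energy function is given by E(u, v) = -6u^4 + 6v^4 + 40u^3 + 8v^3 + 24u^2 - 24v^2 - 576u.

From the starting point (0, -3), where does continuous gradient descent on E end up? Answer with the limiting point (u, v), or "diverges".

E is separable, so gradient descent decouples: u follows -∂E/∂u, v follows -∂E/∂v.
∂E/∂u = -24(u - 4)(u - 3)(u + 2); at u=0 this is -576, so u increases.
∂E/∂v = 24v(v - 1)(v + 2); at v=-3 this is -288, so v increases.
u converges to its nearest critical value 3 (a local min of the u-part); v converges to -2. The iterate converges to (3, -2).

(3, -2)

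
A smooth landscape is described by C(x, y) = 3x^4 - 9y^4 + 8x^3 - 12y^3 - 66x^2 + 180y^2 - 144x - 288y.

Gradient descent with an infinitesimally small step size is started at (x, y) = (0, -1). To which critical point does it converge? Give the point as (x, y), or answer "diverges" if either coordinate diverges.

(3, 1)

C is separable, so gradient descent decouples: x follows -∂C/∂x, y follows -∂C/∂y.
∂C/∂x = 12(x - 3)(x + 1)(x + 4); at x=0 this is -144, so x increases.
∂C/∂y = -36(y - 2)(y - 1)(y + 4); at y=-1 this is -648, so y increases.
x converges to its nearest critical value 3 (a local min of the x-part); y converges to 1. The iterate converges to (3, 1).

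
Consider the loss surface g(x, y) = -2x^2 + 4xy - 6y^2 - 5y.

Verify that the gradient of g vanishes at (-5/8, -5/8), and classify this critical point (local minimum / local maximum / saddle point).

local maximum

∇g = (-4x + 4y, 4x - 12y - 5); substituting (-5/8, -5/8) gives ∇g = (0, 0), so (-5/8, -5/8) is indeed a critical point.
The Hessian of g is constant: H = [[-4, 4], [4, -12]].
det(H) = (-4)·(-12) − 4² = 32.
det(H) > 0 and tr(H) = -16 < 0, so H is negative definite and the point is a local maximum.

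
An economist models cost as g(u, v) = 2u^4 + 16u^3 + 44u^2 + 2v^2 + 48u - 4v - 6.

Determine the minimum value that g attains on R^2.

-26

g(u,v) separates as P(u) + Q(v) − 6, so its minimum is min P + min Q − 6.
P'(u) = 8(u + 1)(u + 2)(u + 3) vanishes at u ∈ {-3, -2, -1}; Q'(v) = 4v - 4 vanishes at v ∈ {1}.
Local minima of P (where P''>0): P(-3)=-18, P(-1)=-18. Local minima of Q: Q(1)=-2.
So the global minimum of g is P(-3) + Q(1) − 6 = -18 − 2 − 6 = -26, attained at (-3, 1).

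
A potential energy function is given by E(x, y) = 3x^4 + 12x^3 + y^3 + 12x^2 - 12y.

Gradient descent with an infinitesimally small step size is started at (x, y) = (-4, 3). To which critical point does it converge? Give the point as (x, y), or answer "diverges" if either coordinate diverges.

E is separable, so gradient descent decouples: x follows -∂E/∂x, y follows -∂E/∂y.
∂E/∂x = 12x(x + 1)(x + 2); at x=-4 this is -288, so x increases.
∂E/∂y = 3(y - 2)(y + 2); at y=3 this is 15, so y decreases.
x converges to its nearest critical value -2 (a local min of the x-part); y converges to 2. The iterate converges to (-2, 2).

(-2, 2)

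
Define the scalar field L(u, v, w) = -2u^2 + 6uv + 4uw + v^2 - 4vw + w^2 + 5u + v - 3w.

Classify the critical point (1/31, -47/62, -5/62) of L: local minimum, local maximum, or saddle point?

saddle point

The Hessian is constant: H = [[-4, 6, 4], [6, 2, -4], [4, -4, 2]].
Leading principal minors: Δ₁ = -4, Δ₂ = -44, Δ₃ = -248.
The minors fit neither the all-positive nor the alternating-sign pattern, so H is indefinite: a saddle point.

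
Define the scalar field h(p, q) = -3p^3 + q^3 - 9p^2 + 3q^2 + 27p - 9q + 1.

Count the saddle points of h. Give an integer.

h separates as a function of p plus a function of q, so ∇h=0 decouples.
∂h/∂p = -9(p - 1)(p + 3) = 0 at p ∈ {-3, 1}; ∂h/∂q = 3(q - 1)(q + 3) = 0 at q ∈ {-3, 1}.
The Hessian is diagonal: diag(h_pp, h_qq). Second derivatives: h_pp(-3)=36, h_pp(1)=-36; h_qq(-3)=-12, h_qq(1)=12.
Saddle points occur where the two diagonal entries have opposite signs: (-3, -3), (1, 1). Count: 2.

2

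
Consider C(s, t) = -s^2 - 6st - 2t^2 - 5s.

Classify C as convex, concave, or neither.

neither

C is quadratic, so its Hessian is the constant matrix H = [[-2, -6], [-6, -4]].
det(H) = -28, tr(H) = -6.
det(H) < 0, so H is indefinite: neither convex nor concave.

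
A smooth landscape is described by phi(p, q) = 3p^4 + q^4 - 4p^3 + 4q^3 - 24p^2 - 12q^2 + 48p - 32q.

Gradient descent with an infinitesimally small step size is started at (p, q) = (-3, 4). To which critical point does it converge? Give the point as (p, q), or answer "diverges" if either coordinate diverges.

phi is separable, so gradient descent decouples: p follows -∂phi/∂p, q follows -∂phi/∂q.
∂phi/∂p = 12(p - 2)(p - 1)(p + 2); at p=-3 this is -240, so p increases.
∂phi/∂q = 4(q - 2)(q + 1)(q + 4); at q=4 this is 320, so q decreases.
p converges to its nearest critical value -2 (a local min of the p-part); q converges to 2. The iterate converges to (-2, 2).

(-2, 2)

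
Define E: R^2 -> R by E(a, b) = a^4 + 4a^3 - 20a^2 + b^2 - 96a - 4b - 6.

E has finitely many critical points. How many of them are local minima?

E separates as a function of a plus a function of b, so ∇E=0 decouples.
∂E/∂a = 4(a - 3)(a + 2)(a + 4) = 0 at a ∈ {-4, -2, 3}; ∂E/∂b = 2(b - 2) = 0 at b ∈ {2}.
The Hessian is diagonal: diag(E_aa, E_bb). Second derivatives: E_aa(-4)=56, E_aa(-2)=-40, E_aa(3)=140; E_bb(2)=2.
Local minima occur where both diagonal entries positive: (-4, 2), (3, 2). Count: 2.

2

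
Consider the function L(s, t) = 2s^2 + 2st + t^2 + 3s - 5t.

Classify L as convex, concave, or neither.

convex

L is quadratic, so its Hessian is the constant matrix H = [[4, 2], [2, 2]].
det(H) = 4, tr(H) = 6.
det(H) > 0 and tr(H) > 0, so H is positive definite everywhere: convex.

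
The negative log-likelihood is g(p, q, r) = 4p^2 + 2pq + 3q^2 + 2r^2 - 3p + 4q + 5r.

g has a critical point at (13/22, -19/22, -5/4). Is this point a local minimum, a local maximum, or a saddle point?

The Hessian is constant: H = [[8, 2, 0], [2, 6, 0], [0, 0, 4]].
Leading principal minors: Δ₁ = 8, Δ₂ = 44, Δ₃ = 176.
All leading minors are positive, so H is positive definite: a local minimum.

local minimum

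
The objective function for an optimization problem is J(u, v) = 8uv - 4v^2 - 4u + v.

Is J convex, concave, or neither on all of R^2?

neither

J is quadratic, so its Hessian is the constant matrix H = [[0, 8], [8, -8]].
det(H) = -64, tr(H) = -8.
det(H) < 0, so H is indefinite: neither convex nor concave.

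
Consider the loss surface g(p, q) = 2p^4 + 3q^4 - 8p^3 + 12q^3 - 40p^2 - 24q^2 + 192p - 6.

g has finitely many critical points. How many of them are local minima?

4

g separates as a function of p plus a function of q, so ∇g=0 decouples.
∂g/∂p = 8(p - 4)(p - 2)(p + 3) = 0 at p ∈ {-3, 2, 4}; ∂g/∂q = 12q(q - 1)(q + 4) = 0 at q ∈ {-4, 0, 1}.
The Hessian is diagonal: diag(g_pp, g_qq). Second derivatives: g_pp(-3)=280, g_pp(2)=-80, g_pp(4)=112; g_qq(-4)=240, g_qq(0)=-48, g_qq(1)=60.
Local minima occur where both diagonal entries positive: (-3, -4), (-3, 1), (4, -4), (4, 1). Count: 4.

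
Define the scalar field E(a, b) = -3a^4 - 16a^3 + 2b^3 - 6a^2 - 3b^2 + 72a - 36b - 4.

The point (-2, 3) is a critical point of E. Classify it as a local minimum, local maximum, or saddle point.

local minimum

The mixed partial ∂²E/∂a∂b is 0, so the Hessian at any point is diag(E_aa, E_bb) = diag(-12(3a^2 + 8a + 1), 6(2b - 1)).
At (-2, 3): H = diag(36, 30).
Both eigenvalues are positive, so H is positive definite: a local minimum.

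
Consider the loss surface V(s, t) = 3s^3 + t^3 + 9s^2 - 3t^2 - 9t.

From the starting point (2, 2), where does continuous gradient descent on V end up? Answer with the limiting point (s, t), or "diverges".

(0, 3)

V is separable, so gradient descent decouples: s follows -∂V/∂s, t follows -∂V/∂t.
∂V/∂s = 9s(s + 2); at s=2 this is 72, so s decreases.
∂V/∂t = 3(t - 3)(t + 1); at t=2 this is -9, so t increases.
s converges to its nearest critical value 0 (a local min of the s-part); t converges to 3. The iterate converges to (0, 3).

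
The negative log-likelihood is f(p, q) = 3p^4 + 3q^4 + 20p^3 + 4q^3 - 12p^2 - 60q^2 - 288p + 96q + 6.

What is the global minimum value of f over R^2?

f(p,q) separates as A(p) + B(q) + 6, so its minimum is min A + min B + 6.
A'(p) = 12(p - 2)(p + 3)(p + 4) vanishes at p ∈ {-4, -3, 2}; B'(q) = 12(q - 2)(q - 1)(q + 4) vanishes at q ∈ {-4, 1, 2}.
Local minima of A (where A''>0): A(-4)=448, A(2)=-416. Local minima of B: B(-4)=-832, B(2)=32.
So the global minimum of f is A(2) + B(-4) + 6 = -416 − 832 + 6 = -1242, attained at (2, -4).

-1242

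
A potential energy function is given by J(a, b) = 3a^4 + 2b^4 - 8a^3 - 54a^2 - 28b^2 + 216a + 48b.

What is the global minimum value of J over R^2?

-909

J(a,b) separates as P(a) + Q(b), so its minimum is min P + min Q.
P'(a) = 12(a - 3)(a - 2)(a + 3) vanishes at a ∈ {-3, 2, 3}; Q'(b) = 8(b - 2)(b - 1)(b + 3) vanishes at b ∈ {-3, 1, 2}.
Local minima of P (where P''>0): P(-3)=-675, P(3)=189. Local minima of Q: Q(-3)=-234, Q(2)=16.
So the global minimum of J is P(-3) + Q(-3) = -675 − 234 = -909, attained at (-3, -3).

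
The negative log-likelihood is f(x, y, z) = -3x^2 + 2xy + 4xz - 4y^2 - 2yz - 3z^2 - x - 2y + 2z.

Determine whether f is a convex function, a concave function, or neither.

f is quadratic, so its Hessian is the constant matrix H = [[-6, 2, 4], [2, -8, -2], [4, -2, -6]].
Leading principal minors: -6, 44, -144.
Signs alternate −, +, − ⇒ H ≺ 0 ⇒ concave.

concave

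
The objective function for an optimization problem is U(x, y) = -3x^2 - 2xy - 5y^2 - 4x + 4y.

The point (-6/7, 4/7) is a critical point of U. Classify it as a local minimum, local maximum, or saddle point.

The Hessian of U is constant: H = [[-6, -2], [-2, -10]].
det(H) = (-6)·(-10) − (-2)² = 56.
det(H) > 0 and tr(H) = -16 < 0, so H is negative definite and the point is a local maximum.

local maximum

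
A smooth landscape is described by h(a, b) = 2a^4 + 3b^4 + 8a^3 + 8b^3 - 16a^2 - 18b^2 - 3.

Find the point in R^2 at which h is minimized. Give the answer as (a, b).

(-4, -3)

h(a,b) separates as P(a) + Q(b) − 3, so its minimum is min P + min Q − 3.
P'(a) = 8a(a - 1)(a + 4) vanishes at a ∈ {-4, 0, 1}; Q'(b) = 12b(b - 1)(b + 3) vanishes at b ∈ {-3, 0, 1}.
Local minima of P (where P''>0): P(-4)=-256, P(1)=-6. Local minima of Q: Q(-3)=-135, Q(1)=-7.
So the global minimum of h is P(-4) + Q(-3) − 3 = -256 − 135 − 3 = -394, attained at (-4, -3).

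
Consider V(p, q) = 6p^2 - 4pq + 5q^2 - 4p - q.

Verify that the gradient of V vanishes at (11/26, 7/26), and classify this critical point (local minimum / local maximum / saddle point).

local minimum

∇V = (12p - 4q - 4, -4p + 10q - 1); substituting (11/26, 7/26) gives ∇V = (0, 0), so (11/26, 7/26) is indeed a critical point.
The Hessian of V is constant: H = [[12, -4], [-4, 10]].
det(H) = 12·10 − (-4)² = 104.
det(H) > 0 and tr(H) = 22 > 0, so H is positive definite and the point is a local minimum.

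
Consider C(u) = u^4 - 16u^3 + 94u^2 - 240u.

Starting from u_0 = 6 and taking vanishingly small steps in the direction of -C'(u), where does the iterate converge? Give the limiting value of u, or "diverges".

5

C'(u) = 4(u - 5)(u - 4)(u - 3), so C'(6) = 24.
Gradient descent moves in the -C' direction, i.e. u is decreasing.
The nearest critical point in that direction is u = 5, where C'' = 8 > 0 (a local minimum). The iterate converges there.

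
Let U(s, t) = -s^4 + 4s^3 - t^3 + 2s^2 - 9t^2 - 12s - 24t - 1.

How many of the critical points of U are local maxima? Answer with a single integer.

U separates as a function of s plus a function of t, so ∇U=0 decouples.
∂U/∂s = -4(s - 3)(s - 1)(s + 1) = 0 at s ∈ {-1, 1, 3}; ∂U/∂t = -3(t + 2)(t + 4) = 0 at t ∈ {-4, -2}.
The Hessian is diagonal: diag(U_ss, U_tt). Second derivatives: U_ss(-1)=-32, U_ss(1)=16, U_ss(3)=-32; U_tt(-4)=6, U_tt(-2)=-6.
Local maxima occur where both diagonal entries negative: (-1, -2), (3, -2). Count: 2.

2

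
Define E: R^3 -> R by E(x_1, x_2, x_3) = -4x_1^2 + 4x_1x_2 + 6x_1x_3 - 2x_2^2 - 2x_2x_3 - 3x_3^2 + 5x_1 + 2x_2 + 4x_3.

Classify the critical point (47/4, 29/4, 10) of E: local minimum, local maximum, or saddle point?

The Hessian is constant: H = [[-8, 4, 6], [4, -4, -2], [6, -2, -6]].
Leading principal minors: Δ₁ = -8, Δ₂ = 16, Δ₃ = -16.
The minors alternate sign starting negative (−, +, −), so H is negative definite: a local maximum.

local maximum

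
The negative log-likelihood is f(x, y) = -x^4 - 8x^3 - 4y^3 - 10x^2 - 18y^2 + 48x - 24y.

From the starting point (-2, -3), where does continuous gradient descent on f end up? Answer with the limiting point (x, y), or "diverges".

f is separable, so gradient descent decouples: x follows -∂f/∂x, y follows -∂f/∂y.
∂f/∂x = -4(x - 1)(x + 3)(x + 4); at x=-2 this is 24, so x decreases.
∂f/∂y = -12(y + 1)(y + 2); at y=-3 this is -24, so y increases.
x converges to its nearest critical value -3 (a local min of the x-part); y converges to -2. The iterate converges to (-3, -2).

(-3, -2)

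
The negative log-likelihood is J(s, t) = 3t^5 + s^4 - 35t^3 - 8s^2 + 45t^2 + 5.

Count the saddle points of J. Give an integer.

J separates as a function of s plus a function of t, so ∇J=0 decouples.
∂J/∂s = 4s(s - 2)(s + 2) = 0 at s ∈ {-2, 0, 2}; ∂J/∂t = 15t(t - 2)(t - 1)(t + 3) = 0 at t ∈ {-3, 0, 1, 2}.
The Hessian is diagonal: diag(J_ss, J_tt). Second derivatives: J_ss(-2)=32, J_ss(0)=-16, J_ss(2)=32; J_tt(-3)=-900, J_tt(0)=90, J_tt(1)=-60, J_tt(2)=150.
Saddle points occur where the two diagonal entries have opposite signs: (-2, -3), (-2, 1), (0, 0), (0, 2), (2, -3), (2, 1). Count: 6.

6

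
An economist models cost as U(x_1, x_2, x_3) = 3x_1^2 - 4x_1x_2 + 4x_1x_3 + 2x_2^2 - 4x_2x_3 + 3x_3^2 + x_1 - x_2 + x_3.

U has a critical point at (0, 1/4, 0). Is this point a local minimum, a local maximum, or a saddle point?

local minimum

The Hessian is constant: H = [[6, -4, 4], [-4, 4, -4], [4, -4, 6]].
Leading principal minors: Δ₁ = 6, Δ₂ = 8, Δ₃ = 16.
All leading minors are positive, so H is positive definite: a local minimum.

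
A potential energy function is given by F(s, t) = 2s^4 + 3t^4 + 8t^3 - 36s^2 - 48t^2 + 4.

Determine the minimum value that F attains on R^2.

-670

F(s,t) separates as P(s) + Q(t) + 4, so its minimum is min P + min Q + 4.
P'(s) = 8s(s - 3)(s + 3) vanishes at s ∈ {-3, 0, 3}; Q'(t) = 12t(t - 2)(t + 4) vanishes at t ∈ {-4, 0, 2}.
Local minima of P (where P''>0): P(-3)=-162, P(3)=-162. Local minima of Q: Q(-4)=-512, Q(2)=-80.
So the global minimum of F is P(-3) + Q(-4) + 4 = -162 − 512 + 4 = -670, attained at (-3, -4).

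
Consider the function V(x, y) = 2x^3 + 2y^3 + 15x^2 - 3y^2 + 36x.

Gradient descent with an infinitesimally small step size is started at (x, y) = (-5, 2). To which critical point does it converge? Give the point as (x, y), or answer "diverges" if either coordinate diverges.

V is separable, so gradient descent decouples: x follows -∂V/∂x, y follows -∂V/∂y.
∂V/∂x = 6(x + 2)(x + 3); at x=-5 this is 36, so x decreases.
∂V/∂y = 6y(y - 1); at y=2 this is 12, so y decreases.
The x-coordinate has no critical point in that direction and runs off to infinity.

diverges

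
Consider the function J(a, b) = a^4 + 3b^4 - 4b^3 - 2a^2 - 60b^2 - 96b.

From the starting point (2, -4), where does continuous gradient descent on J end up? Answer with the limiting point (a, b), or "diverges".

J is separable, so gradient descent decouples: a follows -∂J/∂a, b follows -∂J/∂b.
∂J/∂a = 4a(a - 1)(a + 1); at a=2 this is 24, so a decreases.
∂J/∂b = 12(b - 4)(b + 1)(b + 2); at b=-4 this is -576, so b increases.
a converges to its nearest critical value 1 (a local min of the a-part); b converges to -2. The iterate converges to (1, -2).

(1, -2)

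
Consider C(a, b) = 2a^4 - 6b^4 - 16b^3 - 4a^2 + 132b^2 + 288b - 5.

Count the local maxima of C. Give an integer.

2

C separates as a function of a plus a function of b, so ∇C=0 decouples.
∂C/∂a = 8a(a - 1)(a + 1) = 0 at a ∈ {-1, 0, 1}; ∂C/∂b = -24(b - 3)(b + 1)(b + 4) = 0 at b ∈ {-4, -1, 3}.
The Hessian is diagonal: diag(C_aa, C_bb). Second derivatives: C_aa(-1)=16, C_aa(0)=-8, C_aa(1)=16; C_bb(-4)=-504, C_bb(-1)=288, C_bb(3)=-672.
Local maxima occur where both diagonal entries negative: (0, -4), (0, 3). Count: 2.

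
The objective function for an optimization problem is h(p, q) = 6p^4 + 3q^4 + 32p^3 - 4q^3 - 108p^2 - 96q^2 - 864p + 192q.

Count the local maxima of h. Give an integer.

h separates as a function of p plus a function of q, so ∇h=0 decouples.
∂h/∂p = 24(p - 3)(p + 3)(p + 4) = 0 at p ∈ {-4, -3, 3}; ∂h/∂q = 12(q - 4)(q - 1)(q + 4) = 0 at q ∈ {-4, 1, 4}.
The Hessian is diagonal: diag(h_pp, h_qq). Second derivatives: h_pp(-4)=168, h_pp(-3)=-144, h_pp(3)=1008; h_qq(-4)=480, h_qq(1)=-180, h_qq(4)=288.
Local maxima occur where both diagonal entries negative: (-3, 1). Count: 1.

1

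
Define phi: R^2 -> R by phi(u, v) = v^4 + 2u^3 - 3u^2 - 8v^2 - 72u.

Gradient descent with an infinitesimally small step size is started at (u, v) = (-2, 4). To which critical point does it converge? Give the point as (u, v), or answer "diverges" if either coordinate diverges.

phi is separable, so gradient descent decouples: u follows -∂phi/∂u, v follows -∂phi/∂v.
∂phi/∂u = 6(u - 4)(u + 3); at u=-2 this is -36, so u increases.
∂phi/∂v = 4v(v - 2)(v + 2); at v=4 this is 192, so v decreases.
u converges to its nearest critical value 4 (a local min of the u-part); v converges to 2. The iterate converges to (4, 2).

(4, 2)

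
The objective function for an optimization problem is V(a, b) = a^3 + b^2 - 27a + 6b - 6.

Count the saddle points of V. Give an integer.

1

V separates as a function of a plus a function of b, so ∇V=0 decouples.
∂V/∂a = 3(a - 3)(a + 3) = 0 at a ∈ {-3, 3}; ∂V/∂b = 2(b + 3) = 0 at b ∈ {-3}.
The Hessian is diagonal: diag(V_aa, V_bb). Second derivatives: V_aa(-3)=-18, V_aa(3)=18; V_bb(-3)=2.
Saddle points occur where the two diagonal entries have opposite signs: (-3, -3). Count: 1.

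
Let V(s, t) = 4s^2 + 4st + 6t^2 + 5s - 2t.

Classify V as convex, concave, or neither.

V is quadratic, so its Hessian is the constant matrix H = [[8, 4], [4, 12]].
det(H) = 80, tr(H) = 20.
det(H) > 0 and tr(H) > 0, so H is positive definite everywhere: convex.

convex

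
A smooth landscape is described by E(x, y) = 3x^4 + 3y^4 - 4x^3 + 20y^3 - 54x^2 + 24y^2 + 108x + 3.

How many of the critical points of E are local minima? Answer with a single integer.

4

E separates as a function of x plus a function of y, so ∇E=0 decouples.
∂E/∂x = 12(x - 3)(x - 1)(x + 3) = 0 at x ∈ {-3, 1, 3}; ∂E/∂y = 12y(y + 1)(y + 4) = 0 at y ∈ {-4, -1, 0}.
The Hessian is diagonal: diag(E_xx, E_yy). Second derivatives: E_xx(-3)=288, E_xx(1)=-96, E_xx(3)=144; E_yy(-4)=144, E_yy(-1)=-36, E_yy(0)=48.
Local minima occur where both diagonal entries positive: (-3, -4), (-3, 0), (3, -4), (3, 0). Count: 4.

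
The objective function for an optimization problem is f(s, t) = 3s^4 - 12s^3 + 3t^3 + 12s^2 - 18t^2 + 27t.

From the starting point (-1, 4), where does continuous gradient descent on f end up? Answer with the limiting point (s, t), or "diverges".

(0, 3)

f is separable, so gradient descent decouples: s follows -∂f/∂s, t follows -∂f/∂t.
∂f/∂s = 12s(s - 2)(s - 1); at s=-1 this is -72, so s increases.
∂f/∂t = 9(t - 3)(t - 1); at t=4 this is 27, so t decreases.
s converges to its nearest critical value 0 (a local min of the s-part); t converges to 3. The iterate converges to (0, 3).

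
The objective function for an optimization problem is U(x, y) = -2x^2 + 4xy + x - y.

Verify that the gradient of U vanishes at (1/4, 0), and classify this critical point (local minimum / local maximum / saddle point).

saddle point

∇U = (-4x + 4y + 1, 4x - 1); substituting (1/4, 0) gives ∇U = (0, 0), so (1/4, 0) is indeed a critical point.
The Hessian of U is constant: H = [[-4, 4], [4, 0]].
det(H) = (-4)·0 − 4² = -16.
Since det(H) < 0, H is indefinite and the critical point is a saddle point.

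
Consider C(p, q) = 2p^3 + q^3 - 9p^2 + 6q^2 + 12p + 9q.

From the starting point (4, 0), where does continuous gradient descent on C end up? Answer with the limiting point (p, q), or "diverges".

(2, -1)

C is separable, so gradient descent decouples: p follows -∂C/∂p, q follows -∂C/∂q.
∂C/∂p = 6(p - 2)(p - 1); at p=4 this is 36, so p decreases.
∂C/∂q = 3(q + 1)(q + 3); at q=0 this is 9, so q decreases.
p converges to its nearest critical value 2 (a local min of the p-part); q converges to -1. The iterate converges to (2, -1).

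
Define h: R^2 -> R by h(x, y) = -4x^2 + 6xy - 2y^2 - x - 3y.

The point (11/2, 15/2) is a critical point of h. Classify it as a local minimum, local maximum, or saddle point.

The Hessian of h is constant: H = [[-8, 6], [6, -4]].
det(H) = (-8)·(-4) − 6² = -4.
Since det(H) < 0, H is indefinite and the critical point is a saddle point.

saddle point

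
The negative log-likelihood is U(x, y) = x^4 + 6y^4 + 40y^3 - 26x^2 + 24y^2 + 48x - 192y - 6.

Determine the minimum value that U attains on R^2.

-480

U(x,y) separates as P(x) + Q(y) − 6, so its minimum is min P + min Q − 6.
P'(x) = 4(x - 3)(x - 1)(x + 4) vanishes at x ∈ {-4, 1, 3}; Q'(y) = 24(y - 1)(y + 2)(y + 4) vanishes at y ∈ {-4, -2, 1}.
Local minima of P (where P''>0): P(-4)=-352, P(3)=-9. Local minima of Q: Q(-4)=128, Q(1)=-122.
So the global minimum of U is P(-4) + Q(1) − 6 = -352 − 122 − 6 = -480, attained at (-4, 1).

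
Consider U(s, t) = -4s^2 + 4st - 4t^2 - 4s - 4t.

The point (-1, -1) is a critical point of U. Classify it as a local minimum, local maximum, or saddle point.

local maximum

The Hessian of U is constant: H = [[-8, 4], [4, -8]].
det(H) = (-8)·(-8) − 4² = 48.
det(H) > 0 and tr(H) = -16 < 0, so H is negative definite and the point is a local maximum.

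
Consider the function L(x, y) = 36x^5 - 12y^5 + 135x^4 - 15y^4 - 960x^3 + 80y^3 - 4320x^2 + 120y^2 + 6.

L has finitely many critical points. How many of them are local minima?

4

L separates as a function of x plus a function of y, so ∇L=0 decouples.
∂L/∂x = 180x(x - 4)(x + 3)(x + 4) = 0 at x ∈ {-4, -3, 0, 4}; ∂L/∂y = -60y(y - 2)(y + 1)(y + 2) = 0 at y ∈ {-2, -1, 0, 2}.
The Hessian is diagonal: diag(L_xx, L_yy). Second derivatives: L_xx(-4)=-5760, L_xx(-3)=3780, L_xx(0)=-8640, L_xx(4)=40320; L_yy(-2)=480, L_yy(-1)=-180, L_yy(0)=240, L_yy(2)=-1440.
Local minima occur where both diagonal entries positive: (-3, -2), (-3, 0), (4, -2), (4, 0). Count: 4.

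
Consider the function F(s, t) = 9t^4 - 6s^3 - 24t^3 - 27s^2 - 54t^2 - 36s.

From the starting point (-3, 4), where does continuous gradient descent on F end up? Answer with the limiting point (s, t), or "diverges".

F is separable, so gradient descent decouples: s follows -∂F/∂s, t follows -∂F/∂t.
∂F/∂s = -18(s + 1)(s + 2); at s=-3 this is -36, so s increases.
∂F/∂t = 36t(t - 3)(t + 1); at t=4 this is 720, so t decreases.
s converges to its nearest critical value -2 (a local min of the s-part); t converges to 3. The iterate converges to (-2, 3).

(-2, 3)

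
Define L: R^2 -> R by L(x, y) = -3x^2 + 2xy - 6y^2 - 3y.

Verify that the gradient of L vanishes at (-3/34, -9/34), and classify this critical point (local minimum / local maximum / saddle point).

local maximum

∇L = (-6x + 2y, 2x - 12y - 3); substituting (-3/34, -9/34) gives ∇L = (0, 0), so (-3/34, -9/34) is indeed a critical point.
The Hessian of L is constant: H = [[-6, 2], [2, -12]].
det(H) = (-6)·(-12) − 2² = 68.
det(H) > 0 and tr(H) = -18 < 0, so H is negative definite and the point is a local maximum.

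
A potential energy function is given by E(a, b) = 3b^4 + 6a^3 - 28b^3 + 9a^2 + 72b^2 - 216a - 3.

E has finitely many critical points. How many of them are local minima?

E separates as a function of a plus a function of b, so ∇E=0 decouples.
∂E/∂a = 18(a - 3)(a + 4) = 0 at a ∈ {-4, 3}; ∂E/∂b = 12b(b - 4)(b - 3) = 0 at b ∈ {0, 3, 4}.
The Hessian is diagonal: diag(E_aa, E_bb). Second derivatives: E_aa(-4)=-126, E_aa(3)=126; E_bb(0)=144, E_bb(3)=-36, E_bb(4)=48.
Local minima occur where both diagonal entries positive: (3, 0), (3, 4). Count: 2.

2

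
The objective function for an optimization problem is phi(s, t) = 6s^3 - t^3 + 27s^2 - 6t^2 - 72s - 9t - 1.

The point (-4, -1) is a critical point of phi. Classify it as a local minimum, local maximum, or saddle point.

The mixed partial ∂²phi/∂s∂t is 0, so the Hessian at any point is diag(phi_ss, phi_tt) = diag(18(2s + 3), -6(t + 2)).
At (-4, -1): H = diag(-90, -6).
Both eigenvalues are negative, so H is negative definite: a local maximum.

local maximum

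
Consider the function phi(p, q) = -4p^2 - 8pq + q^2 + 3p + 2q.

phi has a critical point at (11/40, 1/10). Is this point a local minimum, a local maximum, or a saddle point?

saddle point

The Hessian of phi is constant: H = [[-8, -8], [-8, 2]].
det(H) = (-8)·2 − (-8)² = -80.
Since det(H) < 0, H is indefinite and the critical point is a saddle point.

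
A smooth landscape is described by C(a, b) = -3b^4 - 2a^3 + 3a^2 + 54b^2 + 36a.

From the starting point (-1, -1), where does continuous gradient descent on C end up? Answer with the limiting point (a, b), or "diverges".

(-2, 0)

C is separable, so gradient descent decouples: a follows -∂C/∂a, b follows -∂C/∂b.
∂C/∂a = -6(a - 3)(a + 2); at a=-1 this is 24, so a decreases.
∂C/∂b = -12b(b - 3)(b + 3); at b=-1 this is -96, so b increases.
a converges to its nearest critical value -2 (a local min of the a-part); b converges to 0. The iterate converges to (-2, 0).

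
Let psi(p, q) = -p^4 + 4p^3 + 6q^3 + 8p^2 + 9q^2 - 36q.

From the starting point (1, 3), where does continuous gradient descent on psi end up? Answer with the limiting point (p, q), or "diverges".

(0, 1)

psi is separable, so gradient descent decouples: p follows -∂psi/∂p, q follows -∂psi/∂q.
∂psi/∂p = -4p(p - 4)(p + 1); at p=1 this is 24, so p decreases.
∂psi/∂q = 18(q - 1)(q + 2); at q=3 this is 180, so q decreases.
p converges to its nearest critical value 0 (a local min of the p-part); q converges to 1. The iterate converges to (0, 1).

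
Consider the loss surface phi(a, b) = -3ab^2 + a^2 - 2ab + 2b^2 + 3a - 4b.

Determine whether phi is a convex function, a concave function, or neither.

The term -3ab^2 is cubic, so the Hessian is not constant.
∂²phi/∂b² = -6a + 4, which takes both signs as a varies (negative for sufficiently large a). A diagonal entry of the Hessian changing sign means the Hessian is neither positive- nor negative-semidefinite on all of R^2.

neither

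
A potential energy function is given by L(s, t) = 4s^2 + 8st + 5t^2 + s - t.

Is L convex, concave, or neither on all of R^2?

convex

L is quadratic, so its Hessian is the constant matrix H = [[8, 8], [8, 10]].
det(H) = 16, tr(H) = 18.
det(H) > 0 and tr(H) > 0, so H is positive definite everywhere: convex.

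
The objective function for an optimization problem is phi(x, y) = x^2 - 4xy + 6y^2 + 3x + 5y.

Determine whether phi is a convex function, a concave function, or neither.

phi is quadratic, so its Hessian is the constant matrix H = [[2, -4], [-4, 12]].
det(H) = 8, tr(H) = 14.
det(H) > 0 and tr(H) > 0, so H is positive definite everywhere: convex.

convex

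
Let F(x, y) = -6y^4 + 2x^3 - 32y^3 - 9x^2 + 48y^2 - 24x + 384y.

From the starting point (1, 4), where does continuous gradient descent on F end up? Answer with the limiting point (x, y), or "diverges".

diverges

F is separable, so gradient descent decouples: x follows -∂F/∂x, y follows -∂F/∂y.
∂F/∂x = 6(x - 4)(x + 1); at x=1 this is -36, so x increases.
∂F/∂y = -24(y - 2)(y + 2)(y + 4); at y=4 this is -2304, so y increases.
The y-coordinate has no critical point in that direction and runs off to infinity.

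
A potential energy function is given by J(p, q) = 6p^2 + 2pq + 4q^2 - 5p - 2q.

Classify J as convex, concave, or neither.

J is quadratic, so its Hessian is the constant matrix H = [[12, 2], [2, 8]].
det(H) = 92, tr(H) = 20.
det(H) > 0 and tr(H) > 0, so H is positive definite everywhere: convex.

convex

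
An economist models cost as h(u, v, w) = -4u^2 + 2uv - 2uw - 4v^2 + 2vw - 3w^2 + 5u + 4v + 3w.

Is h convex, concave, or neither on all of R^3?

concave

h is quadratic, so its Hessian is the constant matrix H = [[-8, 2, -2], [2, -8, 2], [-2, 2, -6]].
Leading principal minors: -8, 60, -312.
Signs alternate −, +, − ⇒ H ≺ 0 ⇒ concave.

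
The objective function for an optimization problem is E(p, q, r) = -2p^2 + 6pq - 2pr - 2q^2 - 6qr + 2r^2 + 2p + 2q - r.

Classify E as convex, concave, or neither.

E is quadratic, so its Hessian is the constant matrix H = [[-4, 6, -2], [6, -4, -6], [-2, -6, 4]].
Leading principal minors: -4, -20, 224.
Neither pattern holds ⇒ H is indefinite ⇒ neither convex nor concave.

neither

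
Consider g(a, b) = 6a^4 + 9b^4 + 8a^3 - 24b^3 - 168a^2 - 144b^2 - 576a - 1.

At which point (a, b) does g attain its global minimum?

g(a,b) separates as P(a) + Q(b) − 1, so its minimum is min P + min Q − 1.
P'(a) = 24(a - 4)(a + 2)(a + 3) vanishes at a ∈ {-3, -2, 4}; Q'(b) = 36b(b - 4)(b + 2) vanishes at b ∈ {-2, 0, 4}.
Local minima of P (where P''>0): P(-3)=486, P(4)=-2944. Local minima of Q: Q(-2)=-240, Q(4)=-1536.
So the global minimum of g is P(4) + Q(4) − 1 = -2944 − 1536 − 1 = -4481, attained at (4, 4).

(4, 4)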